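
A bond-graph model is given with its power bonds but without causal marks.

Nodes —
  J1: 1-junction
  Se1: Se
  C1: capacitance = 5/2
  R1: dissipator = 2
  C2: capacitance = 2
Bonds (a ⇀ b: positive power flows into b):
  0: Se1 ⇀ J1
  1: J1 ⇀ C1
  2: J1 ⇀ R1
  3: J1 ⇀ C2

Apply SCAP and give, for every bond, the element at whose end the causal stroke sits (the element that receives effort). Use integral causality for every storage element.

b0 →J1  (Se1: effort source, stroke at far end)
b1 →J1  (C1 integral (e out))
b3 →J1  (C2 outputs effort q/C2)
b2 →R1  (J1: last free bond brings flow in)

β0 stroke→J1
β1 stroke→J1
β2 stroke→R1
β3 stroke→J1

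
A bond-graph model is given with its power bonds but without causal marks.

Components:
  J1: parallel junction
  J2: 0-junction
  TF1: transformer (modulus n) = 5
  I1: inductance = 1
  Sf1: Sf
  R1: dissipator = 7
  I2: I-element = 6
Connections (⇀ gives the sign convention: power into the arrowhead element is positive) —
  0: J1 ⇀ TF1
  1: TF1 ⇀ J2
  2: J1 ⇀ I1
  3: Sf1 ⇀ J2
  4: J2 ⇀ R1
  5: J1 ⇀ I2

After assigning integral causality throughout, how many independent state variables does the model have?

2  (I1, I2 all integral)

β3 stroke→Sf1  (Sf1 (Sf) sets flow on bond)
β2 stroke→I1  (I1 integral (f out))
β5 stroke→I2  (prefer integral on I2)
β0 stroke→J1  (J1 needs exactly one e-in)
β1 stroke→TF1  (through TF1, causality passes straight; one stroke at TF1)
β4 stroke→J2  (J2: last free bond brings effort in)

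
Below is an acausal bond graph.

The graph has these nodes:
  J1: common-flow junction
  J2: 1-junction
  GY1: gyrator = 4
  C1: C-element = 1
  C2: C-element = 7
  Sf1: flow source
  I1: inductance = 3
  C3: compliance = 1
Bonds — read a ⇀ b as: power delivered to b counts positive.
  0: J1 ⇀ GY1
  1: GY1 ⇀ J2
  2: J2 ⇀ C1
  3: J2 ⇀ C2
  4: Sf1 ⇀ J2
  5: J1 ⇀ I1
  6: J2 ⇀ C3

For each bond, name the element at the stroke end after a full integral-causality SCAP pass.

bond 0 stroke at J1
bond 1 stroke at J2
bond 2 stroke at J2
bond 3 stroke at J2
bond 4 stroke at Sf1
bond 5 stroke at I1
bond 6 stroke at J2

bond 4 |Sf1  (source Sf1 imposes f)
bond 1 |J2  (J2 flow already set via bond 4)
bond 2 |J2  (1-jn J2 has f-setter on 4)
bond 3 |J2  (J2: bond 4 brought flow, rest push out)
bond 6 |J2  (common-f at J2 fixed by 4)
bond 0 |J1  (GY1: gyrator matches bond 1)
bond 5 |I1  (J1: last free bond brings flow in)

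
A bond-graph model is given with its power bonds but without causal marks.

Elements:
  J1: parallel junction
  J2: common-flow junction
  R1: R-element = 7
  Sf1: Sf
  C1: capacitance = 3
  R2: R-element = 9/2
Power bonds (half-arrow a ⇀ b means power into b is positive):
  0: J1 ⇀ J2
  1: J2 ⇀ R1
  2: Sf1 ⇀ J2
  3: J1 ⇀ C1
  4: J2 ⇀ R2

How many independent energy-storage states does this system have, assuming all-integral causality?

1  (C1 all integral)

b2 →Sf1  (Sf1 (Sf) sets flow on bond)
b0 →J2  (J2 flow already set via bond 2)
b1 →J2  (common-f at J2 fixed by 2)
b4 →J2  (J2 flow already set via bond 2)
b3 →J1  (J1 needs exactly one e-in)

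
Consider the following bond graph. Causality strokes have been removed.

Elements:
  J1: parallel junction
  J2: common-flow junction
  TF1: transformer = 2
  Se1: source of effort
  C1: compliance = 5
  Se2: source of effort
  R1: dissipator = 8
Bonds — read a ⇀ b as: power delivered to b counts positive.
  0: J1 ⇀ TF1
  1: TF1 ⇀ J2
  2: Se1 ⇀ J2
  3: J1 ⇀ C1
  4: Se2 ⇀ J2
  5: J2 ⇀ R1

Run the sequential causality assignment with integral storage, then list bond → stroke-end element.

β0 stroke→TF1
β1 stroke→J2
β2 stroke→J2
β3 stroke→J1
β4 stroke→J2
β5 stroke→R1

bond 2 stroke at J2  (Se1 (Se) sets effort on bond)
bond 4 stroke at J2  (Se2: effort source, stroke at far end)
bond 3 stroke at J1  (C1 outputs effort q/C1)
bond 0 stroke at TF1  (common-e at J1 fixed by 3)
bond 1 stroke at J2  (TF TF1: opposite of bond 0)
bond 5 stroke at R1  (J2 needs exactly one f-in)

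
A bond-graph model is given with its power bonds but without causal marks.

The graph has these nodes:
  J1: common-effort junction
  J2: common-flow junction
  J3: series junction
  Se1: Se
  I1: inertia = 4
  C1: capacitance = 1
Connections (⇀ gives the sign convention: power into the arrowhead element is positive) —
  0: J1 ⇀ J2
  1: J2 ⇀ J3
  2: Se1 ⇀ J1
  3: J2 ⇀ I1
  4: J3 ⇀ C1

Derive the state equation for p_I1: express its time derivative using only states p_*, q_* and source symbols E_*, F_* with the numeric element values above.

dp_I1/dt = E_Se1 - q_C1

b2 →J1  (source Se1 imposes e)
b0 →J2  (0-jn J1 has e-setter on 2)
b3 →I1  (I1: I, integral causality)
b1 →J2  (J2: bond 3 brought flow, rest push out)
b4 →J3  (J3 flow already set via bond 1)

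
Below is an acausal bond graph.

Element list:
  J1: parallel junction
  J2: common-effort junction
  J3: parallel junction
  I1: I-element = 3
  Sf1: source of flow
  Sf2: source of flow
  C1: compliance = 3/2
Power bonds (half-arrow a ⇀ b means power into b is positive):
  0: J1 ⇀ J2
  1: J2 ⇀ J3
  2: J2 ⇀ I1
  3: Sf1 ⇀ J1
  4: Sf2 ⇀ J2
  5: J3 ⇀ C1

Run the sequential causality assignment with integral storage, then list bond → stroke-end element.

β3 |Sf1  (Sf1 fixes flow; stroke at Sf1)
β4 |Sf2  (Sf2: flow source, stroke at near end)
β0 |J1  (only one effort-in slot at J1)
β2 |I1  (I1: I, integral causality)
β1 |J2  (closing 0-jn rule on J2)
β5 |J3  (closing 0-jn rule on J3)

β0 stroke→J1
β1 stroke→J2
β2 stroke→I1
β3 stroke→Sf1
β4 stroke→Sf2
β5 stroke→J3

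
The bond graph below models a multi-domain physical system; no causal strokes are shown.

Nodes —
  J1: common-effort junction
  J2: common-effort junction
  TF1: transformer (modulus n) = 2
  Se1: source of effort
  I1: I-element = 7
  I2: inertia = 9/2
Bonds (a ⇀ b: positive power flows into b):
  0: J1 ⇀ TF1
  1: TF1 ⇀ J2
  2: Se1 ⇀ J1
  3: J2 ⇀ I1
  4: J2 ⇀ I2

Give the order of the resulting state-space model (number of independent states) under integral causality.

b2 |J1  (source Se1 imposes e)
b0 |TF1  (0-jn J1 has e-setter on 2)
b1 |J2  (TF TF1: opposite of bond 0)
b3 |I1  (0-jn J2 has e-setter on 1)
b4 |I2  (J2 effort already set via bond 1)

2  (I1, I2 all integral)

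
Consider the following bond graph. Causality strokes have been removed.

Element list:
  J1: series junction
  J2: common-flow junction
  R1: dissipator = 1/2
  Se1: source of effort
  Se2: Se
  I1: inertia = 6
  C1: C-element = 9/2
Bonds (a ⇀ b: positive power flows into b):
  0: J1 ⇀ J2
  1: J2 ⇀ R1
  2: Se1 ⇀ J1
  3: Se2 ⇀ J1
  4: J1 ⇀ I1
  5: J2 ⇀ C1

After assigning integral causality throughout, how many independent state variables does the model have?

2  (C1, I1 all integral)

#2 stroke at J1  (source Se1 imposes e)
#3 stroke at J1  (source Se2 imposes e)
#4 stroke at I1  (I1: I, integral causality)
#0 stroke at J1  (1-jn J1 has f-setter on 4)
#1 stroke at J2  (J2 flow already set via bond 0)
#5 stroke at J2  (common-f at J2 fixed by 0)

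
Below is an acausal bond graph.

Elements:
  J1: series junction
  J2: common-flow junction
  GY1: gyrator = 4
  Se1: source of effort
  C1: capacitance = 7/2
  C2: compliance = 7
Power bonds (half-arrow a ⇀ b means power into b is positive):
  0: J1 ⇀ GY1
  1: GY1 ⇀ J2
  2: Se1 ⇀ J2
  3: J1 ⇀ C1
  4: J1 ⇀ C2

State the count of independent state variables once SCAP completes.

2  (C1, C2 all integral)

bond 2 →J2  (Se1: effort source, stroke at far end)
bond 1 →GY1  (J2 needs exactly one f-in)
bond 0 →GY1  (GY GY1: same side as bond 1)
bond 3 →J1  (J1: bond 0 brought flow, rest push out)
bond 4 →J1  (1-jn J1 has f-setter on 0)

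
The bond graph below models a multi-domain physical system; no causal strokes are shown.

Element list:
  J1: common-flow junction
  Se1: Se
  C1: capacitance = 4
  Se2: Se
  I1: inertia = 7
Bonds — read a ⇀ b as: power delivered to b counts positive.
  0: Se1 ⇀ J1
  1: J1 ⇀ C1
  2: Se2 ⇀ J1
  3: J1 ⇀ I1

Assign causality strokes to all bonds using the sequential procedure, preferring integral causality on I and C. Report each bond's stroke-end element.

b0 stroke→J1
b1 stroke→J1
b2 stroke→J1
b3 stroke→I1

β0 stroke at J1  (Se1 (Se) sets effort on bond)
β2 stroke at J1  (Se2: effort source, stroke at far end)
β1 stroke at J1  (prefer integral on C1)
β3 stroke at I1  (J1 needs exactly one f-in)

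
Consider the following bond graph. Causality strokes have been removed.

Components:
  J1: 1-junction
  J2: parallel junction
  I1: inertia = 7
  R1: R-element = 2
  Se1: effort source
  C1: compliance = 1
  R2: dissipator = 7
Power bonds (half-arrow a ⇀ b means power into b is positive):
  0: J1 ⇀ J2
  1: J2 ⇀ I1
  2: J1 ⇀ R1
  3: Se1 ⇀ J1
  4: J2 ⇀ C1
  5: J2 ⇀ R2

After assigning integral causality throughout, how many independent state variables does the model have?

2  (C1, I1 all integral)

#3 stroke→J1  (Se1 fixes effort; stroke away)
#1 stroke→I1  (I1 outputs flow p/I1)
#4 stroke→J2  (prefer integral on C1)
#0 stroke→J1  (common-e at J2 fixed by 4)
#5 stroke→R2  (common-e at J2 fixed by 4)
#2 stroke→R1  (J1: last free bond brings flow in)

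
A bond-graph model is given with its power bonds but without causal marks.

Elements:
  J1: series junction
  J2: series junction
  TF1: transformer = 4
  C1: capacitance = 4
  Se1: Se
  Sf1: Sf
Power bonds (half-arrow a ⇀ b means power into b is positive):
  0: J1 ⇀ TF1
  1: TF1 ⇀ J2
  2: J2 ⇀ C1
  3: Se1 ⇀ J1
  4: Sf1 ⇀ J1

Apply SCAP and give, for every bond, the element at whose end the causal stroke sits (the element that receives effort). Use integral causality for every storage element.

β3 →J1  (Se1 fixes effort; stroke away)
β4 →Sf1  (Sf1 fixes flow; stroke at Sf1)
β0 →J1  (1-jn J1 has f-setter on 4)
β1 →TF1  (TF1: transformer flips bond 0)
β2 →J2  (common-f at J2 fixed by 1)

bond 0 |J1
bond 1 |TF1
bond 2 |J2
bond 3 |J1
bond 4 |Sf1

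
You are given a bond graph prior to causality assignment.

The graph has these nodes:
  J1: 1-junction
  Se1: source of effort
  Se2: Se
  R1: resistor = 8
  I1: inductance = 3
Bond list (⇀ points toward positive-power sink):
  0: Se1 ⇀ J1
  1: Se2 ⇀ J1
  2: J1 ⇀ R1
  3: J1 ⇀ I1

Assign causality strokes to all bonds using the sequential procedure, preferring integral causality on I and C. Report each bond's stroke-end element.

b0 →J1  (Se1 (Se) sets effort on bond)
b1 →J1  (Se2 fixes effort; stroke away)
b3 →I1  (prefer integral on I1)
b2 →J1  (common-f at J1 fixed by 3)

#0 stroke→J1
#1 stroke→J1
#2 stroke→J1
#3 stroke→I1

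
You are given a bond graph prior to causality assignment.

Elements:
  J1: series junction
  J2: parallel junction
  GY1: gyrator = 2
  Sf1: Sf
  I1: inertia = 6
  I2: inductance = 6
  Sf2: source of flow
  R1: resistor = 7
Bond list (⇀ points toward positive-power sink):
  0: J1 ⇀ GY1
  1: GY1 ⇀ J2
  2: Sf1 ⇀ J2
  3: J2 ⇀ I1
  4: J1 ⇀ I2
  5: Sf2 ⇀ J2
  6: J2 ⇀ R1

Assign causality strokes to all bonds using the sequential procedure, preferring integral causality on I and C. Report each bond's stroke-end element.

bond 0 stroke at J1
bond 1 stroke at J2
bond 2 stroke at Sf1
bond 3 stroke at I1
bond 4 stroke at I2
bond 5 stroke at Sf2
bond 6 stroke at R1

β2 →Sf1  (source Sf1 imposes f)
β5 →Sf2  (source Sf2 imposes f)
β3 →I1  (I1 outputs flow p/I1)
β4 →I2  (I2 outputs flow p/I2)
β0 →J1  (1-jn J1 has f-setter on 4)
β1 →J2  (GY GY1: same side as bond 0)
β6 →R1  (J2 effort already set via bond 1)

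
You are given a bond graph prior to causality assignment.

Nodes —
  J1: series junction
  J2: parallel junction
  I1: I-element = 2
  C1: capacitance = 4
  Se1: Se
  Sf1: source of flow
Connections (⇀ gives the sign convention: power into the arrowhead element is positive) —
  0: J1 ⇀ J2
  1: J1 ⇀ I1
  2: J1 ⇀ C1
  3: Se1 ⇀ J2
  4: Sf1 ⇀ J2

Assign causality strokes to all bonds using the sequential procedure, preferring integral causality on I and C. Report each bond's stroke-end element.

β0 stroke at J1
β1 stroke at I1
β2 stroke at J1
β3 stroke at J2
β4 stroke at Sf1

#3 |J2  (Se1 fixes effort; stroke away)
#4 |Sf1  (source Sf1 imposes f)
#0 |J1  (common-e at J2 fixed by 3)
#1 |I1  (I1 integral (f out))
#2 |J1  (J1 flow already set via bond 1)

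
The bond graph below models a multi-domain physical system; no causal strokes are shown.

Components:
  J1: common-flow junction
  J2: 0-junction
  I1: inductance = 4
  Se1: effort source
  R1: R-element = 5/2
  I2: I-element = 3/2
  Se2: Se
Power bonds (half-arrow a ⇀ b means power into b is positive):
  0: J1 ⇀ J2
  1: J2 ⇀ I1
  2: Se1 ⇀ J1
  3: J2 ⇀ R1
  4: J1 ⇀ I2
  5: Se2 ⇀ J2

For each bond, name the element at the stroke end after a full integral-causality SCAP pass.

#2 stroke→J1  (Se1: effort source, stroke at far end)
#5 stroke→J2  (source Se2 imposes e)
#0 stroke→J1  (J2 effort already set via bond 5)
#1 stroke→I1  (J2: bond 5 brought effort, rest push out)
#3 stroke→R1  (0-jn J2 has e-setter on 5)
#4 stroke→I2  (only one flow-in slot at J1)

b0 |J1
b1 |I1
b2 |J1
b3 |R1
b4 |I2
b5 |J2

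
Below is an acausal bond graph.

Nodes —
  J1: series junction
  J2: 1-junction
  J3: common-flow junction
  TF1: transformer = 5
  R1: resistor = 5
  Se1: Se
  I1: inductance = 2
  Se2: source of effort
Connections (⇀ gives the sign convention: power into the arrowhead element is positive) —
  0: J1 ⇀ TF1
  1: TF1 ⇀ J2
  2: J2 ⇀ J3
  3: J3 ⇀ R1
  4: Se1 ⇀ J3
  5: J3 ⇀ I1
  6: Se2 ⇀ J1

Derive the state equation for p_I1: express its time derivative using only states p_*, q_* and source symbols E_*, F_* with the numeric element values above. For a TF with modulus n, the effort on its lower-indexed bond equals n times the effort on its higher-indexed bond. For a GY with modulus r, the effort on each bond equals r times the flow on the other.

β4 →J3  (Se1 fixes effort; stroke away)
β6 →J1  (Se2 fixes effort; stroke away)
β0 →TF1  (J1: last free bond brings flow in)
β1 →J2  (TF1: transformer flips bond 0)
β2 →J3  (J2 needs exactly one f-in)
β5 →I1  (I1 outputs flow p/I1)
β3 →J3  (J3 flow already set via bond 5)

dp_I1/dt = E_Se1 + E_Se2/5 - 5*p_I1/2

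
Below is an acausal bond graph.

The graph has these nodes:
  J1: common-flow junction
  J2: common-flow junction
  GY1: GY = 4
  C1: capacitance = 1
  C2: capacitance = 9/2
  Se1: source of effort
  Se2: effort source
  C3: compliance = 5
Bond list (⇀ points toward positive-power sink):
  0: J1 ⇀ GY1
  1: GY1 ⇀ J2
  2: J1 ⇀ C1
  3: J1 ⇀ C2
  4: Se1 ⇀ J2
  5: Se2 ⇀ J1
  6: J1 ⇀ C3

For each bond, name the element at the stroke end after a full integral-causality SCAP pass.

b0 |GY1
b1 |GY1
b2 |J1
b3 |J1
b4 |J2
b5 |J1
b6 |J1

b4 stroke→J2  (source Se1 imposes e)
b5 stroke→J1  (Se2: effort source, stroke at far end)
b1 stroke→GY1  (only one flow-in slot at J2)
b0 stroke→GY1  (GY GY1: same side as bond 1)
b2 stroke→J1  (J1: bond 0 brought flow, rest push out)
b3 stroke→J1  (common-f at J1 fixed by 0)
b6 stroke→J1  (J1 flow already set via bond 0)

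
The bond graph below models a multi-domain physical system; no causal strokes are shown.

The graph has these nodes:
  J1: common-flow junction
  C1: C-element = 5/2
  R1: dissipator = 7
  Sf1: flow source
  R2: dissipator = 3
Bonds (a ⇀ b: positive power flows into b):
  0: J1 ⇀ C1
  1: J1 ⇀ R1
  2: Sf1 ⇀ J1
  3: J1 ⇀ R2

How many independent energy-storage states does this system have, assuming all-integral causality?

1  (C1 all integral)

bond 2 stroke at Sf1  (Sf1 fixes flow; stroke at Sf1)
bond 0 stroke at J1  (J1 flow already set via bond 2)
bond 1 stroke at J1  (J1: bond 2 brought flow, rest push out)
bond 3 stroke at J1  (J1 flow already set via bond 2)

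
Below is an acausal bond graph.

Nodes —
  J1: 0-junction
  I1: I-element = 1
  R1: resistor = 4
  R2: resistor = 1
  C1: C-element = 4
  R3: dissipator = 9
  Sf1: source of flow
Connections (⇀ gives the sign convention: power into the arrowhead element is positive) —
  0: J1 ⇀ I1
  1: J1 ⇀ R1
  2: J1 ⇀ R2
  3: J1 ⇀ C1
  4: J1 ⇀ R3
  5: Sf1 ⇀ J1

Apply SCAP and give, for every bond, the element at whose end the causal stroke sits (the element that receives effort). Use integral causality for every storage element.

bond 5 |Sf1  (Sf1 (Sf) sets flow on bond)
bond 0 |I1  (I1 outputs flow p/I1)
bond 3 |J1  (prefer integral on C1)
bond 1 |R1  (0-jn J1 has e-setter on 3)
bond 2 |R2  (J1 effort already set via bond 3)
bond 4 |R3  (J1 effort already set via bond 3)

β0 |I1
β1 |R1
β2 |R2
β3 |J1
β4 |R3
β5 |Sf1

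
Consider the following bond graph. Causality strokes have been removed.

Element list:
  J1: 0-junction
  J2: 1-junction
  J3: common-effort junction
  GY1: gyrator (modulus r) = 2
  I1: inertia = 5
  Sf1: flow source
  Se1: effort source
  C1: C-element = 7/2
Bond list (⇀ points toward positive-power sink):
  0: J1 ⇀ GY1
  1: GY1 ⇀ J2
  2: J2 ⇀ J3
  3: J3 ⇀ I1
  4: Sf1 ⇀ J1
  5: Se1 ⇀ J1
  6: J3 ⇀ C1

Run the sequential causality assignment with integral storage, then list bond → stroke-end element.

β4 |Sf1  (Sf1: flow source, stroke at near end)
β5 |J1  (Se1 (Se) sets effort on bond)
β0 |GY1  (J1: bond 5 brought effort, rest push out)
β1 |GY1  (GY GY1: same side as bond 0)
β2 |J2  (J2 flow already set via bond 1)
β3 |I1  (prefer integral on I1)
β6 |J3  (only one effort-in slot at J3)

bond 0 stroke at GY1
bond 1 stroke at GY1
bond 2 stroke at J2
bond 3 stroke at I1
bond 4 stroke at Sf1
bond 5 stroke at J1
bond 6 stroke at J3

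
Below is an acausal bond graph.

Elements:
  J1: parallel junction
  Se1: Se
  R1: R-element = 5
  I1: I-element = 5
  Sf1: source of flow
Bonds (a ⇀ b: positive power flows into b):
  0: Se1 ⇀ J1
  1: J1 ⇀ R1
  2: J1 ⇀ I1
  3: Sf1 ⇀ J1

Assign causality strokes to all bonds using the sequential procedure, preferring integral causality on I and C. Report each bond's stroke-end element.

b0 |J1  (Se1: effort source, stroke at far end)
b3 |Sf1  (Sf1: flow source, stroke at near end)
b1 |R1  (0-jn J1 has e-setter on 0)
b2 |I1  (J1: bond 0 brought effort, rest push out)

bond 0 |J1
bond 1 |R1
bond 2 |I1
bond 3 |Sf1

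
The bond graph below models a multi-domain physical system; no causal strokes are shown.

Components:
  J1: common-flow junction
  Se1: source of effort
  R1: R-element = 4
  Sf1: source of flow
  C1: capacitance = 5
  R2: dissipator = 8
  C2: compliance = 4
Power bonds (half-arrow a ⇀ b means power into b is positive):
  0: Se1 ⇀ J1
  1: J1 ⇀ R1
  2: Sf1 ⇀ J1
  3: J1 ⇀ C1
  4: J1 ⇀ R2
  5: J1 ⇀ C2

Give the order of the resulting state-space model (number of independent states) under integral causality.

β0 |J1  (Se1 (Se) sets effort on bond)
β2 |Sf1  (source Sf1 imposes f)
β1 |J1  (1-jn J1 has f-setter on 2)
β3 |J1  (common-f at J1 fixed by 2)
β4 |J1  (common-f at J1 fixed by 2)
β5 |J1  (1-jn J1 has f-setter on 2)

2  (C1, C2 all integral)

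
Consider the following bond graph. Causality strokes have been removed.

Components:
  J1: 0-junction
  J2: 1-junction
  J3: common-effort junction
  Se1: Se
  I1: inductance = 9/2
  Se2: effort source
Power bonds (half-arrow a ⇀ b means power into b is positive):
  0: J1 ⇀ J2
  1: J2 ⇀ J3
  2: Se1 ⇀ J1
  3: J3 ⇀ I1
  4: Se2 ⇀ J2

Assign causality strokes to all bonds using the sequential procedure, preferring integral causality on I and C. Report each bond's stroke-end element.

β2 |J1  (Se1: effort source, stroke at far end)
β4 |J2  (Se2 (Se) sets effort on bond)
β0 |J2  (0-jn J1 has e-setter on 2)
β1 |J3  (only one flow-in slot at J2)
β3 |I1  (J3 effort already set via bond 1)

b0 |J2
b1 |J3
b2 |J1
b3 |I1
b4 |J2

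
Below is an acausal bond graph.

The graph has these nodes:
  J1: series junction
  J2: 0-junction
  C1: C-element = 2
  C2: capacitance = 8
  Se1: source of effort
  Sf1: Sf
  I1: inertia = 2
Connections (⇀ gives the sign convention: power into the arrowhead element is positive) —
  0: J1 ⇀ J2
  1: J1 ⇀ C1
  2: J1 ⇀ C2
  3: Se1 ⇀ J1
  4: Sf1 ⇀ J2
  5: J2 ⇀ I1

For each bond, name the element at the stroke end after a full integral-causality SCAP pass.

bond 3 →J1  (source Se1 imposes e)
bond 4 →Sf1  (Sf1: flow source, stroke at near end)
bond 1 →J1  (prefer integral on C1)
bond 2 →J1  (C2 integral (e out))
bond 0 →J2  (only one flow-in slot at J1)
bond 5 →I1  (0-jn J2 has e-setter on 0)

β0 |J2
β1 |J1
β2 |J1
β3 |J1
β4 |Sf1
β5 |I1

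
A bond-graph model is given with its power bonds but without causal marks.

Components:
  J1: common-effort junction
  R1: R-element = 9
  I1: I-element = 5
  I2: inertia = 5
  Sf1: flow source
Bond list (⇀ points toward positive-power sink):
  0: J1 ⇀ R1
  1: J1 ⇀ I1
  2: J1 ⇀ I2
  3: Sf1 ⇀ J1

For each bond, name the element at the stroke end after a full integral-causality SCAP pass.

b0 stroke→J1
b1 stroke→I1
b2 stroke→I2
b3 stroke→Sf1

#3 stroke→Sf1  (source Sf1 imposes f)
#1 stroke→I1  (I1 integral (f out))
#2 stroke→I2  (I2 integral (f out))
#0 stroke→J1  (J1 needs exactly one e-in)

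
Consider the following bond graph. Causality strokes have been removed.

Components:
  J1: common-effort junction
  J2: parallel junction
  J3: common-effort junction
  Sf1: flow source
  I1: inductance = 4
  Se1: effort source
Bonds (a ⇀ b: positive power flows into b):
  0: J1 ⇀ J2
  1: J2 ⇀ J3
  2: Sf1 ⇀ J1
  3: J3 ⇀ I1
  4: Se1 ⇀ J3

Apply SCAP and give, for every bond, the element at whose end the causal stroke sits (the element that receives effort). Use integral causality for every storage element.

#0 |J1
#1 |J2
#2 |Sf1
#3 |I1
#4 |J3

β2 →Sf1  (source Sf1 imposes f)
β4 →J3  (source Se1 imposes e)
β0 →J1  (J1: last free bond brings effort in)
β1 →J2  (J2: last free bond brings effort in)
β3 →I1  (common-e at J3 fixed by 4)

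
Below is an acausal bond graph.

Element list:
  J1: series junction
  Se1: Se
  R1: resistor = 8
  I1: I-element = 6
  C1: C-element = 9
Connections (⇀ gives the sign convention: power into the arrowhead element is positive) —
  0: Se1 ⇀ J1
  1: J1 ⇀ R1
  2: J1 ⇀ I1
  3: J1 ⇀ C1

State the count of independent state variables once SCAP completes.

#0 |J1  (Se1: effort source, stroke at far end)
#2 |I1  (I1: I, integral causality)
#1 |J1  (J1 flow already set via bond 2)
#3 |J1  (J1 flow already set via bond 2)

2  (C1, I1 all integral)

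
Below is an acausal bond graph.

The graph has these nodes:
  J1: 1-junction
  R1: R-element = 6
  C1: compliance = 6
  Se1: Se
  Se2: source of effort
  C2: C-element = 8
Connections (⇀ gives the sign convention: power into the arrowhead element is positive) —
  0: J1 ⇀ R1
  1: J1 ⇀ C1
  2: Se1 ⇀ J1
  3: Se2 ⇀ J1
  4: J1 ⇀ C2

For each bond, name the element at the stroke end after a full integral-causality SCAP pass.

b0 |R1
b1 |J1
b2 |J1
b3 |J1
b4 |J1

b2 |J1  (Se1 (Se) sets effort on bond)
b3 |J1  (source Se2 imposes e)
b1 |J1  (C1 outputs effort q/C1)
b4 |J1  (C2 outputs effort q/C2)
b0 |R1  (J1 needs exactly one f-in)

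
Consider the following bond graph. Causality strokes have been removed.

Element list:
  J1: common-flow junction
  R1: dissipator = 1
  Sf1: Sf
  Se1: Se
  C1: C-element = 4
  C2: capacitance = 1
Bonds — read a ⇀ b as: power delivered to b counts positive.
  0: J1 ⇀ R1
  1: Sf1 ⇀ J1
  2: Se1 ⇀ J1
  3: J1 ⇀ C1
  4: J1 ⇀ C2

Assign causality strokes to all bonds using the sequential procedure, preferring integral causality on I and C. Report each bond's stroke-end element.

bond 0 |J1
bond 1 |Sf1
bond 2 |J1
bond 3 |J1
bond 4 |J1

β1 stroke→Sf1  (Sf1: flow source, stroke at near end)
β2 stroke→J1  (Se1 (Se) sets effort on bond)
β0 stroke→J1  (J1 flow already set via bond 1)
β3 stroke→J1  (1-jn J1 has f-setter on 1)
β4 stroke→J1  (common-f at J1 fixed by 1)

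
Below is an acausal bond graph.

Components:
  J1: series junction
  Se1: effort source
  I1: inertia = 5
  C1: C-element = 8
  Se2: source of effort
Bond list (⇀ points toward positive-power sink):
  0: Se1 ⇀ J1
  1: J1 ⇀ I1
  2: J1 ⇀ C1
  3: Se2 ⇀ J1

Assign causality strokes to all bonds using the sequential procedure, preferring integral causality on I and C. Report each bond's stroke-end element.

#0 stroke at J1  (Se1 fixes effort; stroke away)
#3 stroke at J1  (source Se2 imposes e)
#1 stroke at I1  (prefer integral on I1)
#2 stroke at J1  (J1: bond 1 brought flow, rest push out)

b0 →J1
b1 →I1
b2 →J1
b3 →J1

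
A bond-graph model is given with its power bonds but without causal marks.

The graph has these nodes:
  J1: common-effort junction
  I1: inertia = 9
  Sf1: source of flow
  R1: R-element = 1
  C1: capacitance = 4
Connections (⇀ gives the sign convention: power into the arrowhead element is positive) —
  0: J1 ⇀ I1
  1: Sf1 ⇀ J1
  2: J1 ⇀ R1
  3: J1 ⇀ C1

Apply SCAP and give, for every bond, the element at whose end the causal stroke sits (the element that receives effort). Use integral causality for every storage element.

β0 stroke at I1
β1 stroke at Sf1
β2 stroke at R1
β3 stroke at J1

β1 stroke→Sf1  (Sf1 fixes flow; stroke at Sf1)
β0 stroke→I1  (I1 integral (f out))
β3 stroke→J1  (C1 outputs effort q/C1)
β2 stroke→R1  (common-e at J1 fixed by 3)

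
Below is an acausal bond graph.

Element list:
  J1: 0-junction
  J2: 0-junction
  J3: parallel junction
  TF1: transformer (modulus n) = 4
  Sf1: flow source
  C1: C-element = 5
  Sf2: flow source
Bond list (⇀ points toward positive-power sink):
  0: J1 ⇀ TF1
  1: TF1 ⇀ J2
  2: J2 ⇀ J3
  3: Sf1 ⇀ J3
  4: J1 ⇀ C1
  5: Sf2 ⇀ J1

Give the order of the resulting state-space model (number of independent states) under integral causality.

1  (C1 all integral)

#3 stroke→Sf1  (Sf1 (Sf) sets flow on bond)
#5 stroke→Sf2  (Sf2 (Sf) sets flow on bond)
#2 stroke→J3  (J3: last free bond brings effort in)
#1 stroke→J2  (closing 0-jn rule on J2)
#0 stroke→TF1  (TF1 one-in-one-out from 1)
#4 stroke→J1  (closing 0-jn rule on J1)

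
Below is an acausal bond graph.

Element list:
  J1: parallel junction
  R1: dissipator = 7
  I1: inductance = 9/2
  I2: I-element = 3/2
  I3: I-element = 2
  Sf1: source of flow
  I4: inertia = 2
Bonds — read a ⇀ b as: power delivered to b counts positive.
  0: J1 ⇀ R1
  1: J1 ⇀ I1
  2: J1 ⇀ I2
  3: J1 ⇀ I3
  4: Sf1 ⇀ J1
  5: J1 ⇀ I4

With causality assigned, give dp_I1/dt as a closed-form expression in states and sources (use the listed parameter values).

dp_I1/dt = 7*F_Sf1 - 14*p_I1/9 - 14*p_I2/3 - 7*p_I3/2 - 7*p_I4/2

β4 →Sf1  (Sf1: flow source, stroke at near end)
β1 →I1  (I1 integral (f out))
β2 →I2  (I2: I, integral causality)
β3 →I3  (prefer integral on I3)
β5 →I4  (I4: I, integral causality)
β0 →J1  (only one effort-in slot at J1)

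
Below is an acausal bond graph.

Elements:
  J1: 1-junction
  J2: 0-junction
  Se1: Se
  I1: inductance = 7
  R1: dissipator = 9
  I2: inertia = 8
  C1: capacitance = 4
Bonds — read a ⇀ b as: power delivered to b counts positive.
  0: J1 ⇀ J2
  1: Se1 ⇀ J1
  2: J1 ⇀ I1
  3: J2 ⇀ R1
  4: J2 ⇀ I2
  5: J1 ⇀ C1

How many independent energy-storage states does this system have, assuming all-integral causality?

β1 →J1  (Se1: effort source, stroke at far end)
β2 →I1  (I1 integral (f out))
β0 →J1  (J1: bond 2 brought flow, rest push out)
β5 →J1  (1-jn J1 has f-setter on 2)
β4 →I2  (I2: I, integral causality)
β3 →J2  (only one effort-in slot at J2)

3  (C1, I1, I2 all integral)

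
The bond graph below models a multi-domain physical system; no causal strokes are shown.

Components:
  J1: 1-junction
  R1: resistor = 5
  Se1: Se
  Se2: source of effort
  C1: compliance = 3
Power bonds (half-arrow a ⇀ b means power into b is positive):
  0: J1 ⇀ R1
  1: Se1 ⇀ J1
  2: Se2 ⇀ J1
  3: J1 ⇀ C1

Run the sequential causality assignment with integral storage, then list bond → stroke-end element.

#1 stroke→J1  (source Se1 imposes e)
#2 stroke→J1  (Se2: effort source, stroke at far end)
#3 stroke→J1  (prefer integral on C1)
#0 stroke→R1  (J1 needs exactly one f-in)

β0 stroke→R1
β1 stroke→J1
β2 stroke→J1
β3 stroke→J1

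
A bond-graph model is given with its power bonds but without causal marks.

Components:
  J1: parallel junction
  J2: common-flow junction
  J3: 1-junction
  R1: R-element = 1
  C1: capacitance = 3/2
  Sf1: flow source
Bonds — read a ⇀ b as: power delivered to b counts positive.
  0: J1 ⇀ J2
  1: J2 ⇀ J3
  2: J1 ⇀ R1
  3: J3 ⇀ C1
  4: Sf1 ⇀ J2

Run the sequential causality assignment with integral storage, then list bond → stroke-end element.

b0 →J2
b1 →J2
b2 →J1
b3 →J3
b4 →Sf1

β4 stroke at Sf1  (source Sf1 imposes f)
β0 stroke at J2  (J2 flow already set via bond 4)
β1 stroke at J2  (J2: bond 4 brought flow, rest push out)
β3 stroke at J3  (J3: bond 1 brought flow, rest push out)
β2 stroke at J1  (J1 needs exactly one e-in)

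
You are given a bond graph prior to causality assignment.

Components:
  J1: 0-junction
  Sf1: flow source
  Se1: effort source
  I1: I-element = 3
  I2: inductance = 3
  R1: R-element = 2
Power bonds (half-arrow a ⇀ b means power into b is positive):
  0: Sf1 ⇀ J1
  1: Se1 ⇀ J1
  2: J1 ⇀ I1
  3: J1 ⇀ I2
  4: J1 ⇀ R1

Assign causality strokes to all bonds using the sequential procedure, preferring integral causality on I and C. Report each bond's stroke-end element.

#0 stroke at Sf1  (Sf1 (Sf) sets flow on bond)
#1 stroke at J1  (Se1 (Se) sets effort on bond)
#2 stroke at I1  (common-e at J1 fixed by 1)
#3 stroke at I2  (0-jn J1 has e-setter on 1)
#4 stroke at R1  (common-e at J1 fixed by 1)

#0 stroke at Sf1
#1 stroke at J1
#2 stroke at I1
#3 stroke at I2
#4 stroke at R1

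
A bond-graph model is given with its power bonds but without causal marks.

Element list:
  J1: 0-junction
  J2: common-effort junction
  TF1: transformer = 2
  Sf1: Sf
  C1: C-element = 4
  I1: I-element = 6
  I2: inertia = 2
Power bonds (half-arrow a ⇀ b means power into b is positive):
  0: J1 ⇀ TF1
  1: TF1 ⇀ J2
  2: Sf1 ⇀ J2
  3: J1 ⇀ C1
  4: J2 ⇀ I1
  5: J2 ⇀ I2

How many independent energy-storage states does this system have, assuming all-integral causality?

3  (C1, I1, I2 all integral)

bond 2 |Sf1  (Sf1 fixes flow; stroke at Sf1)
bond 3 |J1  (prefer integral on C1)
bond 0 |TF1  (0-jn J1 has e-setter on 3)
bond 1 |J2  (TF1: transformer flips bond 0)
bond 4 |I1  (J2 effort already set via bond 1)
bond 5 |I2  (J2: bond 1 brought effort, rest push out)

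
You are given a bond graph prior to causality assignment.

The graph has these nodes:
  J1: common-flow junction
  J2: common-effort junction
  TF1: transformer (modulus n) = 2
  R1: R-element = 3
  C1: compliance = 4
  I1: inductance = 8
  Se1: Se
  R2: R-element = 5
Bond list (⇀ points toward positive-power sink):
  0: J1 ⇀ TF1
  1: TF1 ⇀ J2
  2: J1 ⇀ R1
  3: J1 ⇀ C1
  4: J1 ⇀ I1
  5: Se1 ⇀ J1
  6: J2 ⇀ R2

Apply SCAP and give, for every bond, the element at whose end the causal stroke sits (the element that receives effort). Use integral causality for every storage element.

#5 stroke→J1  (source Se1 imposes e)
#3 stroke→J1  (C1 integral (e out))
#4 stroke→I1  (I1 integral (f out))
#0 stroke→J1  (J1 flow already set via bond 4)
#2 stroke→J1  (common-f at J1 fixed by 4)
#1 stroke→TF1  (TF1 one-in-one-out from 0)
#6 stroke→J2  (J2: last free bond brings effort in)

#0 stroke→J1
#1 stroke→TF1
#2 stroke→J1
#3 stroke→J1
#4 stroke→I1
#5 stroke→J1
#6 stroke→J2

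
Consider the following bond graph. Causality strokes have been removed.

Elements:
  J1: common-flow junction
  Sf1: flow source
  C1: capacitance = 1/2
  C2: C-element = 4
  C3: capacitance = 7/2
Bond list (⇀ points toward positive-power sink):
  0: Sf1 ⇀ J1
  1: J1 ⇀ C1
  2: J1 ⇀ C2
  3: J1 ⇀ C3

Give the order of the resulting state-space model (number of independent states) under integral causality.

3  (C1, C2, C3 all integral)

β0 stroke at Sf1  (Sf1 (Sf) sets flow on bond)
β1 stroke at J1  (J1: bond 0 brought flow, rest push out)
β2 stroke at J1  (J1 flow already set via bond 0)
β3 stroke at J1  (J1: bond 0 brought flow, rest push out)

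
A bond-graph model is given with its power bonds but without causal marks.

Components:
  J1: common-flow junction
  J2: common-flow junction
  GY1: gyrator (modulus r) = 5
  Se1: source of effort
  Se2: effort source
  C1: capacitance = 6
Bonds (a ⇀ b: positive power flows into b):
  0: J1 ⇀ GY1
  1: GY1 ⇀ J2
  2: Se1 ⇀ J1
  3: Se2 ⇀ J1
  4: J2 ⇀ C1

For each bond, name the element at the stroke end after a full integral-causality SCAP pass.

b2 stroke→J1  (Se1 fixes effort; stroke away)
b3 stroke→J1  (Se2 (Se) sets effort on bond)
b0 stroke→GY1  (J1: last free bond brings flow in)
b1 stroke→GY1  (GY GY1: same side as bond 0)
b4 stroke→J2  (J2: bond 1 brought flow, rest push out)

#0 stroke→GY1
#1 stroke→GY1
#2 stroke→J1
#3 stroke→J1
#4 stroke→J2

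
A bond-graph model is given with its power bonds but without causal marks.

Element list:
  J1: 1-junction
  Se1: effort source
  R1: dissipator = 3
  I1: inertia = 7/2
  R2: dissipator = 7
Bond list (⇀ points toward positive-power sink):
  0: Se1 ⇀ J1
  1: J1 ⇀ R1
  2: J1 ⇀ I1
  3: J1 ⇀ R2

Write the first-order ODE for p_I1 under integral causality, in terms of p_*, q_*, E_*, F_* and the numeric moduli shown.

bond 0 stroke at J1  (Se1: effort source, stroke at far end)
bond 2 stroke at I1  (I1 integral (f out))
bond 1 stroke at J1  (common-f at J1 fixed by 2)
bond 3 stroke at J1  (1-jn J1 has f-setter on 2)

dp_I1/dt = E_Se1 - 20*p_I1/7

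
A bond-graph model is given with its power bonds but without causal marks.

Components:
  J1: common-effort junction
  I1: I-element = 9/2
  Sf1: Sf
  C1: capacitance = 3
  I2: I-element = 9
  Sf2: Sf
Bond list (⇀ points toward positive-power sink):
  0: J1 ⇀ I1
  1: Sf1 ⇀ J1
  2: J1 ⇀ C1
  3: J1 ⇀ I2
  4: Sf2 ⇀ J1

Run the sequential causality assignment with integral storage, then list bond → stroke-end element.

bond 0 |I1
bond 1 |Sf1
bond 2 |J1
bond 3 |I2
bond 4 |Sf2

bond 1 |Sf1  (Sf1 fixes flow; stroke at Sf1)
bond 4 |Sf2  (Sf2 (Sf) sets flow on bond)
bond 0 |I1  (prefer integral on I1)
bond 2 |J1  (prefer integral on C1)
bond 3 |I2  (J1: bond 2 brought effort, rest push out)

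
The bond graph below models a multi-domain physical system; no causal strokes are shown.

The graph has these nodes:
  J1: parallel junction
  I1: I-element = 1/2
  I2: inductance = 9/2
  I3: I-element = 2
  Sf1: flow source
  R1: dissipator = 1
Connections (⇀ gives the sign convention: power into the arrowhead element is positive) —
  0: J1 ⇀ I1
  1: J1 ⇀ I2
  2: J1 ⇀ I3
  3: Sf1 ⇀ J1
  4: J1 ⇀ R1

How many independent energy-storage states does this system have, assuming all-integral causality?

3  (I1, I2, I3 all integral)

#3 →Sf1  (Sf1 (Sf) sets flow on bond)
#0 →I1  (I1: I, integral causality)
#1 →I2  (I2 outputs flow p/I2)
#2 →I3  (I3 integral (f out))
#4 →J1  (J1: last free bond brings effort in)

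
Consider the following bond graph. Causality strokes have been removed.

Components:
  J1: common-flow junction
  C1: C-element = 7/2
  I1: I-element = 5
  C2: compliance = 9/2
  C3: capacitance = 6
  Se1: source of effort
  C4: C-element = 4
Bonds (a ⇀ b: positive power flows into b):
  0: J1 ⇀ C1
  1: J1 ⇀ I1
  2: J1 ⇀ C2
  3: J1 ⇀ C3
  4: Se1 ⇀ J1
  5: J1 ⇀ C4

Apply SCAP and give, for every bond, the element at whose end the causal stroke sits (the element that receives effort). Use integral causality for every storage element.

bond 4 stroke→J1  (Se1 fixes effort; stroke away)
bond 0 stroke→J1  (prefer integral on C1)
bond 1 stroke→I1  (I1: I, integral causality)
bond 2 stroke→J1  (J1: bond 1 brought flow, rest push out)
bond 3 stroke→J1  (J1 flow already set via bond 1)
bond 5 stroke→J1  (1-jn J1 has f-setter on 1)

bond 0 →J1
bond 1 →I1
bond 2 →J1
bond 3 →J1
bond 4 →J1
bond 5 →J1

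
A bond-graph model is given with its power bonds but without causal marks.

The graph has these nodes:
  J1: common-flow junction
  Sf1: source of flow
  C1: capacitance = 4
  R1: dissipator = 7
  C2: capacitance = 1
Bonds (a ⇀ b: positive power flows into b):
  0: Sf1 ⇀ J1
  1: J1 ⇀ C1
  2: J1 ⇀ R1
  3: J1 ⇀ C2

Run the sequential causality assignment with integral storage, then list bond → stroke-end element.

bond 0 →Sf1
bond 1 →J1
bond 2 →J1
bond 3 →J1

β0 |Sf1  (Sf1 fixes flow; stroke at Sf1)
β1 |J1  (J1 flow already set via bond 0)
β2 |J1  (common-f at J1 fixed by 0)
β3 |J1  (common-f at J1 fixed by 0)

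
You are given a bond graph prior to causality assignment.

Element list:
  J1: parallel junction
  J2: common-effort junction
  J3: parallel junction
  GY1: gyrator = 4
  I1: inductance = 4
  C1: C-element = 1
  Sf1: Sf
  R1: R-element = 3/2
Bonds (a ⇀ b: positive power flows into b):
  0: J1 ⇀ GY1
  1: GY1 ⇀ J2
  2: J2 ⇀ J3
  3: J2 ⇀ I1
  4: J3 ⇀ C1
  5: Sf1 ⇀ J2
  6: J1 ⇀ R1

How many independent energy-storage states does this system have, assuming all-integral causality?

β5 stroke at Sf1  (source Sf1 imposes f)
β3 stroke at I1  (I1 outputs flow p/I1)
β4 stroke at J3  (C1 integral (e out))
β2 stroke at J2  (J3 effort already set via bond 4)
β1 stroke at GY1  (0-jn J2 has e-setter on 2)
β0 stroke at GY1  (GY GY1: same side as bond 1)
β6 stroke at J1  (only one effort-in slot at J1)

2  (C1, I1 all integral)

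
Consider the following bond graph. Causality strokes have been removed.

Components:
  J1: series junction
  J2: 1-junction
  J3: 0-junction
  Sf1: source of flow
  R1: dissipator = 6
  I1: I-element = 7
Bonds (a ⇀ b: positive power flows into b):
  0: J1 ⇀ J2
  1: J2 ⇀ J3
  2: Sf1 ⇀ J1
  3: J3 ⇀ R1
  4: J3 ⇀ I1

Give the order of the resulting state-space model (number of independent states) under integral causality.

1  (I1 all integral)

b2 stroke→Sf1  (Sf1 fixes flow; stroke at Sf1)
b0 stroke→J1  (1-jn J1 has f-setter on 2)
b1 stroke→J2  (1-jn J2 has f-setter on 0)
b4 stroke→I1  (I1: I, integral causality)
b3 stroke→J3  (closing 0-jn rule on J3)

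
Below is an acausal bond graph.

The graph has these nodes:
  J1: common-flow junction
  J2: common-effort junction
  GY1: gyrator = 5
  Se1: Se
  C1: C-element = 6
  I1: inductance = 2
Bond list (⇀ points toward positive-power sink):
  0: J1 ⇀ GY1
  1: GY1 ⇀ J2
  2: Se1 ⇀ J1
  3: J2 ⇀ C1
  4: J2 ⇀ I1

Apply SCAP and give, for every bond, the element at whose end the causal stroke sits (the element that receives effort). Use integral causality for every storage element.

bond 2 stroke→J1  (Se1 (Se) sets effort on bond)
bond 0 stroke→GY1  (closing 1-jn rule on J1)
bond 1 stroke→GY1  (GY1 both-in/both-out from 0)
bond 3 stroke→J2  (prefer integral on C1)
bond 4 stroke→I1  (J2 effort already set via bond 3)

β0 |GY1
β1 |GY1
β2 |J1
β3 |J2
β4 |I1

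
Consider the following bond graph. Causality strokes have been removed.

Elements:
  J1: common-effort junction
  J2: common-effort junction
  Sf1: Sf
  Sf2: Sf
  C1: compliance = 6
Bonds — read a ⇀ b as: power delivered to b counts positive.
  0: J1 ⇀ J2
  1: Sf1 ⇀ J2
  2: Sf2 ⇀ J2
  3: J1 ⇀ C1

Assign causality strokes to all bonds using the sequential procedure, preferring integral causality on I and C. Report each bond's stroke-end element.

bond 0 stroke→J2
bond 1 stroke→Sf1
bond 2 stroke→Sf2
bond 3 stroke→J1

#1 stroke at Sf1  (Sf1: flow source, stroke at near end)
#2 stroke at Sf2  (Sf2: flow source, stroke at near end)
#0 stroke at J2  (J2 needs exactly one e-in)
#3 stroke at J1  (J1: last free bond brings effort in)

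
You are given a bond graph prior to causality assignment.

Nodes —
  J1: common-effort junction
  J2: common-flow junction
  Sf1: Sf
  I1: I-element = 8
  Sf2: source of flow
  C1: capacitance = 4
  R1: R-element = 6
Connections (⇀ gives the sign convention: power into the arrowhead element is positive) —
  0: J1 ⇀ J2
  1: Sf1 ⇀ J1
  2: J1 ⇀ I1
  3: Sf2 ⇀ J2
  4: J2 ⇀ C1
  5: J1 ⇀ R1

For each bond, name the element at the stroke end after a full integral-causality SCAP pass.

#1 |Sf1  (source Sf1 imposes f)
#3 |Sf2  (Sf2 (Sf) sets flow on bond)
#0 |J2  (common-f at J2 fixed by 3)
#4 |J2  (J2: bond 3 brought flow, rest push out)
#2 |I1  (prefer integral on I1)
#5 |J1  (closing 0-jn rule on J1)

bond 0 stroke→J2
bond 1 stroke→Sf1
bond 2 stroke→I1
bond 3 stroke→Sf2
bond 4 stroke→J2
bond 5 stroke→J1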